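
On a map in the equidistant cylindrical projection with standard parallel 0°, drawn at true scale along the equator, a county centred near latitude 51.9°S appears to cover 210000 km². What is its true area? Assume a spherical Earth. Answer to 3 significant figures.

130000 km²

In the plate carrée (x = Rλ, y = Rφ), meridians are true-scale (h = 1) and parallels are stretched by k = sec φ.
Areal scale = h·k = 1 × sec φ; at 51.9°, h = 1.000, k = 1.621, so h·k = 1.621.
True area = apparent / (areal scale) = 210000 / 1.621 ≈ 130000 km².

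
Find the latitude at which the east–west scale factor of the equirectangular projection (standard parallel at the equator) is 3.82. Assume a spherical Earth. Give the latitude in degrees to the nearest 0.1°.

Plate carrée: h = 1, k = sec φ along parallels.
sec φ = 3.82  ⇒  cos φ = 0.2618  ⇒  φ ≈ 74.8°.

74.8°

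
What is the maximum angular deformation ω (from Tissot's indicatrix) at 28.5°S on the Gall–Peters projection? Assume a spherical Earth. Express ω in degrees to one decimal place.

24.7°

The Gall–Peters projection is cylindrical equal-area with φ₀ = 45°. A cylindrical equal-area projection with standard parallel φ₀ has meridian scale h = cos φ / cos φ₀ and parallel scale k = cos φ₀ / cos φ (so areas are preserved, h·k = 1).
At 28.5°: h = 1.243, k = 0.8046; principal scales a = 1.243, b = 0.8046.
sin(ω/2) = (a − b)/(a + b) = 0.4382/2.047 = 0.2140, so ω = 2 arcsin(0.2140) ≈ 24.7°.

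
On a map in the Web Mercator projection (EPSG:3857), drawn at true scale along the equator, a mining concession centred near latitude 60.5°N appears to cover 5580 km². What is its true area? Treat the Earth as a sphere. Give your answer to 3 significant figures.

The Mercator projection is conformal; its linear scale factor is the same in every direction and equals sec φ = 1/cos φ.
Areal scale = k² = sec²φ = 1/cos²(60.5°) = 1/0.4924² = 4.124.
True area = apparent / (areal scale) = 5580 / 4.124 ≈ 1350 km².

1350 km²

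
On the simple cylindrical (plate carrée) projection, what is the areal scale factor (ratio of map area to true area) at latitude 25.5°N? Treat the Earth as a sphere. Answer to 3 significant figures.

For the equirectangular projection with φ₀ = 0 (plate carrée), h = 1 along meridians and k = sec φ along parallels.
Areal scale = h·k = 1 × sec φ; at 25.5°, h = 1.000, k = 1.108, so h·k = 1.108.

1.11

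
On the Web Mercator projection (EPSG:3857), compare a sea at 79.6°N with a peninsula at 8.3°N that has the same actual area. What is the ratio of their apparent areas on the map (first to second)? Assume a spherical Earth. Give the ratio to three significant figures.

Mercator is conformal with k = sec φ, so areal scale = k² = sec²φ.
At 79.6°: sec²(79.6°) = 1/0.1805² = 30.69.
At 8.3°: sec²(8.3°) = 1/0.9895² = 1.021.
Ratio = 30.69/1.021 = cos²(8.3°)/cos²(79.6°) ≈ 30.0.

30.0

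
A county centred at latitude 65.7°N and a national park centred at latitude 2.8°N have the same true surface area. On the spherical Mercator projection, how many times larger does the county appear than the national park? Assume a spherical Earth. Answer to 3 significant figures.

5.89

Mercator is conformal with k = sec φ, so areal scale = k² = sec²φ.
At 65.7°: sec²(65.7°) = 1/0.4115² = 5.905.
At 2.8°: sec²(2.8°) = 1/0.9988² = 1.002.
Ratio = 5.905/1.002 = cos²(2.8°)/cos²(65.7°) ≈ 5.89.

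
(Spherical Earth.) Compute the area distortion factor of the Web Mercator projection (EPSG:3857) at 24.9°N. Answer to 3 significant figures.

1.22

For Mercator, h = k = sec φ (a conformal cylindrical projection has a single point scale, 1/cos φ).
Areal scale = k² = sec²φ = 1/cos²(24.9°) = 1/0.9070² = 1.215.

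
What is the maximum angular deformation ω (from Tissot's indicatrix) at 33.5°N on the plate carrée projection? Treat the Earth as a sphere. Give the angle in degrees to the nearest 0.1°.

10.4°

In the plate carrée (x = Rλ, y = Rφ), meridians are true-scale (h = 1) and parallels are stretched by k = sec φ.
At 33.5°: h = 1.000, k = 1.199; principal scales a = 1.199, b = 1.000.
sin(ω/2) = (a − b)/(a + b) = 0.1992/2.199 = 0.09058, so ω = 2 arcsin(0.09058) ≈ 10.4°.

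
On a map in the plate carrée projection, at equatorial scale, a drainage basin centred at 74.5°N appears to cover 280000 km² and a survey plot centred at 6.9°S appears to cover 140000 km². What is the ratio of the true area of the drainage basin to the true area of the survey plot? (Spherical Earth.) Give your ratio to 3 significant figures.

On the plate carrée, areal scale = h·k = 1 × sec φ, so true area = apparent × cos φ.
True area of drainage basin: 280000 × cos(74.5°) = 280000 × 0.2672 = 74830 km².
True area of survey plot: 140000 × cos(6.9°) = 140000 × 0.9928 = 139000 km².
Ratio = 74830 / 139000 ≈ 0.538.

0.538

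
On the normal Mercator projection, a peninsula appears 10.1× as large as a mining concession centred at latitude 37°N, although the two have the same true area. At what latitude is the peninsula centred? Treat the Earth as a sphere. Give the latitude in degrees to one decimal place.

Mercator areal scale is sec²φ, so apparent-area ratio = sec²φ₁ / sec²φ₂ = cos²φ₂ / cos²φ₁.
cos²φ₂ / cos²φ₁ = 10.1  ⇒  cos φ₁ = cos 37° / √10.1 = 0.7986/3.178 = 0.2513.
φ₁ = arccos(0.2513) ≈ 75.4°.

75.4°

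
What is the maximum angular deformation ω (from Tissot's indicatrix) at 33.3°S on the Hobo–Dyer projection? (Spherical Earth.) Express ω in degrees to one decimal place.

The Hobo–Dyer projection is cylindrical equal-area with φ₀ = 37.5°. Cylindrical equal-area (φ₀ = 37.5°): h = cos φ / cos 37.5° along meridians, k = cos 37.5° / cos φ along parallels; h·k = 1.
At 33.3°: h = 1.054, k = 0.9492; principal scales a = 1.054, b = 0.9492.
sin(ω/2) = (a − b)/(a + b) = 0.1043/2.003 = 0.05208, so ω = 2 arcsin(0.05208) ≈ 6.0°.

6.0°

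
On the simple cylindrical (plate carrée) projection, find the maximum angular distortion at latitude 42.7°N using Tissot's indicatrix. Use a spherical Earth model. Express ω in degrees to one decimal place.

For the equirectangular projection with φ₀ = 0 (plate carrée), h = 1 along meridians and k = sec φ along parallels.
At 42.7°: h = 1.000, k = 1.361; principal scales a = 1.361, b = 1.000.
sin(ω/2) = (a − b)/(a + b) = 0.3607/2.361 = 0.1528, so ω = 2 arcsin(0.1528) ≈ 17.6°.

17.6°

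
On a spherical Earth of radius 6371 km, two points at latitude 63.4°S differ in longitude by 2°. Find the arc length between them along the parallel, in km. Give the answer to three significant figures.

Arc length along a parallel = R cos φ · Δλ (with Δλ in radians).
= 6371 × cos 63.4° × (2° × π/180) = 6371 × 0.4478 × 0.03491 ≈ 99.6 km.

99.6 km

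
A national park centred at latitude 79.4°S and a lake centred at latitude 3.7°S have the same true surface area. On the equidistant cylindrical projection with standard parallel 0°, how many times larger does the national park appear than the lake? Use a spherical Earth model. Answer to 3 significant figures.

5.42

For the equirectangular projection with φ₀ = 0 (plate carrée), h = 1 along meridians and k = sec φ along parallels.
Areal scale at 79.4°: h·k = 1.000 × 5.436 = 5.436.
Areal scale at 3.7°: h·k = 1.000 × 1.002 = 1.002.
Ratio = 5.436/1.002 ≈ 5.42.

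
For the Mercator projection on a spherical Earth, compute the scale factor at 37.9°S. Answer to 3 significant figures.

1.27

The Mercator projection is conformal; its linear scale factor is the same in every direction and equals sec φ = 1/cos φ.
k = 1/cos 37.9° = 1/0.7891 = 1.267.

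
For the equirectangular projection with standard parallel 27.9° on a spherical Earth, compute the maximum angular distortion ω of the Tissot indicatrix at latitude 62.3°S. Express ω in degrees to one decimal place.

36.2°

The equidistant cylindrical projection with φ₀ = 27.9° has h = 1 (meridians true) and k = cos φ₀ / cos φ along parallels.
At 62.3°: h = 1.000, k = 1.901; principal scales a = 1.901, b = 1.000.
sin(ω/2) = (a − b)/(a + b) = 0.9012/2.901 = 0.3106, so ω = 2 arcsin(0.3106) ≈ 36.2°.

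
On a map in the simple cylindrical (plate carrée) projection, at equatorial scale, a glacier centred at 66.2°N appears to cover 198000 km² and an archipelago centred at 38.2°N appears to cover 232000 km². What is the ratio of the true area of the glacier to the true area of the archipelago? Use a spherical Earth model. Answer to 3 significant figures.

0.438

Plate carrée has h = 1 and k = sec φ, giving areal scale sec φ; true area = (apparent area) · cos φ.
True area of glacier: 198000 × cos(66.2°) = 198000 × 0.4035 = 79900 km².
True area of archipelago: 232000 × cos(38.2°) = 232000 × 0.7859 = 182300 km².
Ratio = 79900 / 182300 ≈ 0.438.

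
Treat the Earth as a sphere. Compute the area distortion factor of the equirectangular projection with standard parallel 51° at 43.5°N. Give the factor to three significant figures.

With standard parallel φ₀ = 51°, the equirectangular projection gives x = Rλ cos φ₀, y = Rφ, so h = 1 and k = cos 51° / cos φ.
Areal scale = h·k = 1 × cos φ₀ / cos φ; at 43.5°, h = 1.000, k = 0.8676, so h·k = 0.8676.

0.868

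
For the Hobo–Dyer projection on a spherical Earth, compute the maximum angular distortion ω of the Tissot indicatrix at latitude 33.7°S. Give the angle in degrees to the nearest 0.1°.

5.4°

Hobo–Dyer is a cylindrical equal-area projection with standard parallels at ±37.5°. For cylindrical equal-area with standard parallel φ₀, h = cos φ / cos φ₀ and k = cos φ₀ / cos φ, so h·k = 1.
At 33.7°: h = 1.049, k = 0.9536; principal scales a = 1.049, b = 0.9536.
sin(ω/2) = (a − b)/(a + b) = 0.09505/2.002 = 0.04747, so ω = 2 arcsin(0.04747) ≈ 5.4°.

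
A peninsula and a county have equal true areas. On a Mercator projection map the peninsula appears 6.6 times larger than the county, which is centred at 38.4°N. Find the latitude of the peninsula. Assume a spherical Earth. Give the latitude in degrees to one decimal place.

72.2°

Mercator areal scale is sec²φ, so apparent-area ratio = sec²φ₁ / sec²φ₂ = cos²φ₂ / cos²φ₁.
cos²φ₂ / cos²φ₁ = 6.6  ⇒  cos φ₁ = cos 38.4° / √6.6 = 0.7837/2.569 = 0.3051.
φ₁ = arccos(0.3051) ≈ 72.2°.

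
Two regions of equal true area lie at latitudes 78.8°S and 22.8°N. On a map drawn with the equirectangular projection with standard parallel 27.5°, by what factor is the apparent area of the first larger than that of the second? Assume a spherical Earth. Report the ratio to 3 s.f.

4.75

With standard parallel φ₀ = 27.5°, the equirectangular projection gives x = Rλ cos φ₀, y = Rφ, so h = 1 and k = cos 27.5° / cos φ.
Areal scale at 78.8°: h·k = 1.000 × 4.567 = 4.567.
Areal scale at 22.8°: h·k = 1.000 × 0.9622 = 0.9622.
Ratio = 4.567/0.9622 ≈ 4.75.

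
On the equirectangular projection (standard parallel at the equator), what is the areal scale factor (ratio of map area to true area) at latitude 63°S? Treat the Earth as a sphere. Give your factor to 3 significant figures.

In the plate carrée (x = Rλ, y = Rφ), meridians are true-scale (h = 1) and parallels are stretched by k = sec φ.
Areal scale = h·k = 1 × sec φ; at 63°, h = 1.000, k = 2.203, so h·k = 2.203.

2.20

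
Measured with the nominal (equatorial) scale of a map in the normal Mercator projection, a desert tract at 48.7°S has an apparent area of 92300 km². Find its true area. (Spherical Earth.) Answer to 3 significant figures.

Mercator is conformal, so the point scale is isotropic: h = k = sec φ = 1/cos φ.
Areal scale = k² = sec²φ = 1/cos²(48.7°) = 1/0.6600² = 2.296.
True area = apparent / (areal scale) = 92300 / 2.296 ≈ 40200 km².

40200 km²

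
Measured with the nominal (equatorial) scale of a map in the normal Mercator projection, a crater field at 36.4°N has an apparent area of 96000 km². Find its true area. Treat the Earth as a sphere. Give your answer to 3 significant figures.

For Mercator, h = k = sec φ (a conformal cylindrical projection has a single point scale, 1/cos φ).
Areal scale = k² = sec²φ = 1/cos²(36.4°) = 1/0.8049² = 1.544.
True area = apparent / (areal scale) = 96000 / 1.544 ≈ 62200 km².

62200 km²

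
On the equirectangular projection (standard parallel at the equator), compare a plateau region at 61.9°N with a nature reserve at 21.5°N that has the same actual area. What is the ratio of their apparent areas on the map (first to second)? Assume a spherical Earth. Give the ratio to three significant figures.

For the equirectangular projection with φ₀ = 0 (plate carrée), h = 1 along meridians and k = sec φ along parallels.
Areal scale at 61.9°: h·k = 1.000 × 2.123 = 2.123.
Areal scale at 21.5°: h·k = 1.000 × 1.075 = 1.075.
Ratio = 2.123/1.075 ≈ 1.98.

1.98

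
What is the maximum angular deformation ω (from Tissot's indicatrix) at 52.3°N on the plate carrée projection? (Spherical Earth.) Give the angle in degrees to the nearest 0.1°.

27.9°

In the plate carrée (x = Rλ, y = Rφ), meridians are true-scale (h = 1) and parallels are stretched by k = sec φ.
At 52.3°: h = 1.000, k = 1.635; principal scales a = 1.635, b = 1.000.
sin(ω/2) = (a − b)/(a + b) = 0.6353/2.635 = 0.2411, so ω = 2 arcsin(0.2411) ≈ 27.9°.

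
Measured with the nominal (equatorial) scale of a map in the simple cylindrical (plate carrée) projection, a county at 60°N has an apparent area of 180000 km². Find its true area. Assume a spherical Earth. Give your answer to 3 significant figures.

In the plate carrée (x = Rλ, y = Rφ), meridians are true-scale (h = 1) and parallels are stretched by k = sec φ.
Areal scale = h·k = 1 × sec φ; at 60°, h = 1.000, k = 2.000, so h·k = 2.000.
True area = apparent / (areal scale) = 180000 / 2.000 ≈ 90000 km².

90000 km²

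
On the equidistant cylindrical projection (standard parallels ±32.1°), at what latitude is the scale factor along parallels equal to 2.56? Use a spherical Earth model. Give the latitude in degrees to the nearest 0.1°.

With standard parallel φ₀ = 32.1°, the equirectangular projection gives x = Rλ cos φ₀, y = Rφ, so h = 1 and k = cos 32.1° / cos φ.
k = cos φ₀ / cos φ = 2.56  ⇒  cos φ = cos 32.1° / 2.56 = 0.3309.
φ = arccos(0.3309) ≈ 70.7°.

70.7°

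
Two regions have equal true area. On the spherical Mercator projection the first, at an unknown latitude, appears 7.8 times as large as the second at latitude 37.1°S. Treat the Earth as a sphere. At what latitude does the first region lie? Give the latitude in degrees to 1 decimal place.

73.4°

For equal true areas on Mercator, apparent areas scale as sec²φ, so the ratio is cos²φ₂ / cos²φ₁.
cos²φ₂ / cos²φ₁ = 7.8  ⇒  cos φ₁ = cos 37.1° / √7.8 = 0.7976/2.793 = 0.2856.
φ₁ = arccos(0.2856) ≈ 73.4°.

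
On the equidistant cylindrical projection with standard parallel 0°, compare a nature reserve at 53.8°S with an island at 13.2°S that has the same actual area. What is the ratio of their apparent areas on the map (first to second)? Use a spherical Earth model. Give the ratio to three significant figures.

Plate carrée maps x = Rλ, y = Rφ. The meridian scale is h = 1 and the parallel scale is k = 1/cos φ = sec φ.
Areal scale at 53.8°: h·k = 1.000 × 1.693 = 1.693.
Areal scale at 13.2°: h·k = 1.000 × 1.027 = 1.027.
Ratio = 1.693/1.027 ≈ 1.65.

1.65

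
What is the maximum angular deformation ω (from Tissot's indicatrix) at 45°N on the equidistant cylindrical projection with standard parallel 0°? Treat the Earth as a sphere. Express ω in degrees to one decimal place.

19.8°

In the plate carrée (x = Rλ, y = Rφ), meridians are true-scale (h = 1) and parallels are stretched by k = sec φ.
At 45°: h = 1.000, k = 1.414; principal scales a = 1.414, b = 1.000.
sin(ω/2) = (a − b)/(a + b) = 0.4142/2.414 = 0.1716, so ω = 2 arcsin(0.1716) ≈ 19.8°.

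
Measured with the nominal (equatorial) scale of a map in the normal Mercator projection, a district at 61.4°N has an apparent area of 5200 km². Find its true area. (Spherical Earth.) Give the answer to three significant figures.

1190 km²

For Mercator, h = k = sec φ (a conformal cylindrical projection has a single point scale, 1/cos φ).
Areal scale = k² = sec²φ = 1/cos²(61.4°) = 1/0.4787² = 4.364.
True area = apparent / (areal scale) = 5200 / 4.364 ≈ 1190 km².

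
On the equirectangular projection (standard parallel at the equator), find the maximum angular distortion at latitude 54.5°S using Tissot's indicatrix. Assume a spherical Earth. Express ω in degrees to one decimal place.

In the plate carrée (x = Rλ, y = Rφ), meridians are true-scale (h = 1) and parallels are stretched by k = sec φ.
At 54.5°: h = 1.000, k = 1.722; principal scales a = 1.722, b = 1.000.
sin(ω/2) = (a − b)/(a + b) = 0.7221/2.722 = 0.2653, so ω = 2 arcsin(0.2653) ≈ 30.8°.

30.8°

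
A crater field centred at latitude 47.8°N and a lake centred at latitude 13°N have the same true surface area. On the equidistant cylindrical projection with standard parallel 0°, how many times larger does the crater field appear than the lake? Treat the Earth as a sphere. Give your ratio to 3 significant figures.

For the equirectangular projection with φ₀ = 0 (plate carrée), h = 1 along meridians and k = sec φ along parallels.
Areal scale at 47.8°: h·k = 1.000 × 1.489 = 1.489.
Areal scale at 13°: h·k = 1.000 × 1.026 = 1.026.
Ratio = 1.489/1.026 ≈ 1.45.

1.45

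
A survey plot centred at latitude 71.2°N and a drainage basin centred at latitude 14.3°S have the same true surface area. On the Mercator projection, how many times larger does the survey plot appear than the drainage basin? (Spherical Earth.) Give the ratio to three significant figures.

9.04

Mercator areal scale is sec²φ.
At 71.2°: sec²(71.2°) = 1/0.3223² = 9.629.
At 14.3°: sec²(14.3°) = 1/0.9690² = 1.065.
Ratio = 9.629/1.065 = cos²(14.3°)/cos²(71.2°) ≈ 9.04.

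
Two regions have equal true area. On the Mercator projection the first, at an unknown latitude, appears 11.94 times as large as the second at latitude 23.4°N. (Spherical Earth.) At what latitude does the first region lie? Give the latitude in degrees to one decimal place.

74.6°

On Mercator, (apparent₁)/(apparent₂) = sec²φ₁ / sec²φ₂ when true areas are equal.
cos²φ₂ / cos²φ₁ = 11.94  ⇒  cos φ₁ = cos 23.4° / √11.94 = 0.9178/3.455 = 0.2656.
φ₁ = arccos(0.2656) ≈ 74.6°.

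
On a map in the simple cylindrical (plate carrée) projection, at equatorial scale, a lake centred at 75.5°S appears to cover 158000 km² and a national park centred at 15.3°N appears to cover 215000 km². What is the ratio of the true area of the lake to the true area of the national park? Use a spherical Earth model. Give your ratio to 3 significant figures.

0.191

Plate carrée has h = 1 and k = sec φ, giving areal scale sec φ; true area = (apparent area) · cos φ.
True area of lake: 158000 × cos(75.5°) = 158000 × 0.2504 = 39560 km².
True area of national park: 215000 × cos(15.3°) = 215000 × 0.9646 = 207400 km².
Ratio = 39560 / 207400 ≈ 0.191.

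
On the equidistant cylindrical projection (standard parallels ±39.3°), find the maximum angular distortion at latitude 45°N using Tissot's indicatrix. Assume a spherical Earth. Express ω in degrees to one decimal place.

5.2°

In the equirectangular projection with standard parallel φ₀ = 39.3° (x = Rλ cos φ₀, y = Rφ), meridians are true-scale (h = 1) and the parallel scale is k = cos φ₀ / cos φ.
At 45°: h = 1.000, k = 1.094; principal scales a = 1.094, b = 1.000.
sin(ω/2) = (a − b)/(a + b) = 0.09438/2.094 = 0.04506, so ω = 2 arcsin(0.04506) ≈ 5.2°.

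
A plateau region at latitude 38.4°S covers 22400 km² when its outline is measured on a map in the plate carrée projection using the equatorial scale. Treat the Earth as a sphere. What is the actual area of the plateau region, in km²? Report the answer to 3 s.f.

Plate carrée maps x = Rλ, y = Rφ. The meridian scale is h = 1 and the parallel scale is k = 1/cos φ = sec φ.
Areal scale = h·k = 1 × sec φ; at 38.4°, h = 1.000, k = 1.276, so h·k = 1.276.
True area = apparent / (areal scale) = 22400 / 1.276 ≈ 17600 km².

17600 km²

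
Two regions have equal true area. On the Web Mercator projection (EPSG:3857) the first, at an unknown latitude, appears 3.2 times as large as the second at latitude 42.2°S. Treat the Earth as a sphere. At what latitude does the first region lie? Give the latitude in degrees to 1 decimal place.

For equal true areas on Mercator, apparent areas scale as sec²φ, so the ratio is cos²φ₂ / cos²φ₁.
cos²φ₂ / cos²φ₁ = 3.2  ⇒  cos φ₁ = cos 42.2° / √3.2 = 0.7408/1.789 = 0.4141.
φ₁ = arccos(0.4141) ≈ 65.5°.

65.5°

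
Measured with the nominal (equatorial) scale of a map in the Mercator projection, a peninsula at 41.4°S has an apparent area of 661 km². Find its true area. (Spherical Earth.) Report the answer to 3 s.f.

Mercator is conformal, so the point scale is isotropic: h = k = sec φ = 1/cos φ.
Areal scale = k² = sec²φ = 1/cos²(41.4°) = 1/0.7501² = 1.777.
True area = apparent / (areal scale) = 661 / 1.777 ≈ 372 km².

372 km²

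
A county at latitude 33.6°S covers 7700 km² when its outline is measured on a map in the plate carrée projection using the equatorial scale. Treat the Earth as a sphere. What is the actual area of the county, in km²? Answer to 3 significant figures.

6410 km²

In the plate carrée (x = Rλ, y = Rφ), meridians are true-scale (h = 1) and parallels are stretched by k = sec φ.
Areal scale = h·k = 1 × sec φ; at 33.6°, h = 1.000, k = 1.201, so h·k = 1.201.
True area = apparent / (areal scale) = 7700 / 1.201 ≈ 6410 km².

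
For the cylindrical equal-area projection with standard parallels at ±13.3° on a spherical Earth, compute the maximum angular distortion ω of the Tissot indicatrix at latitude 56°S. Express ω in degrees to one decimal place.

For cylindrical equal-area with standard parallel φ₀, h = cos φ / cos φ₀ and k = cos φ₀ / cos φ, so h·k = 1.
At 56°: h = 0.5746, k = 1.740; principal scales a = 1.740, b = 0.5746.
sin(ω/2) = (a − b)/(a + b) = 1.166/2.315 = 0.5036, so ω = 2 arcsin(0.5036) ≈ 60.5°.

60.5°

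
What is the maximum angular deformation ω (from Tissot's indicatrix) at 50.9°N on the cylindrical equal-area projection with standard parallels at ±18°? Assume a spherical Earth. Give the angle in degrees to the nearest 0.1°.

For cylindrical equal-area with standard parallel φ₀, h = cos φ / cos φ₀ and k = cos φ₀ / cos φ, so h·k = 1.
At 50.9°: h = 0.6631, k = 1.508; principal scales a = 1.508, b = 0.6631.
sin(ω/2) = (a − b)/(a + b) = 0.8449/2.171 = 0.3891, so ω = 2 arcsin(0.3891) ≈ 45.8°.

45.8°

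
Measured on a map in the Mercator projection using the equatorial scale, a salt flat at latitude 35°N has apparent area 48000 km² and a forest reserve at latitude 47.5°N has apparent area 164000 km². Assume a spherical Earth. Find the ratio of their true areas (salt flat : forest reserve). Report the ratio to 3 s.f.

0.430

Since Mercator area scale is 1/cos²φ, the true area equals the apparent area multiplied by cos²φ.
True area of salt flat: 48000 × cos²(35°) = 48000 × 0.6710 = 32210 km².
True area of forest reserve: 164000 × cos²(47.5°) = 164000 × 0.4564 = 74850 km².
Ratio = 32210 / 74850 ≈ 0.430.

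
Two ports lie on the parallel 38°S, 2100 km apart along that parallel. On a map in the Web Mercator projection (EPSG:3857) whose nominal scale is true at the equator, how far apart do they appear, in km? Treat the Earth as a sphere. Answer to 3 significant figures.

For Mercator, h = k = sec φ (a conformal cylindrical projection has a single point scale, 1/cos φ).
Along the parallel, k = sec 38° = 1/0.7880 = 1.269.
Map distance = 2100 × 1.269 ≈ 2660 km.

2660 km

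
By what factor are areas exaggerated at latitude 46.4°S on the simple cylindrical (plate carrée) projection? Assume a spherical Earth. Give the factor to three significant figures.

1.45

For the equirectangular projection with φ₀ = 0 (plate carrée), h = 1 along meridians and k = sec φ along parallels.
Areal scale = h·k = 1 × sec φ; at 46.4°, h = 1.000, k = 1.450, so h·k = 1.450.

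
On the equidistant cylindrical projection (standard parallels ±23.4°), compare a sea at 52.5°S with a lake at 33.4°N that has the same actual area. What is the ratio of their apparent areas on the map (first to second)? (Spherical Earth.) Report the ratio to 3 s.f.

1.37

In the equirectangular projection with standard parallel φ₀ = 23.4° (x = Rλ cos φ₀, y = Rφ), meridians are true-scale (h = 1) and the parallel scale is k = cos φ₀ / cos φ.
Areal scale at 52.5°: h·k = 1.000 × 1.508 = 1.508.
Areal scale at 33.4°: h·k = 1.000 × 1.099 = 1.099.
Ratio = 1.508/1.099 ≈ 1.37.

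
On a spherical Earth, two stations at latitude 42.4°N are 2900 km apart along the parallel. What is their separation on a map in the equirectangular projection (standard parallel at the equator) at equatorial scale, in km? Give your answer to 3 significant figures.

Plate carrée maps x = Rλ, y = Rφ. The meridian scale is h = 1 and the parallel scale is k = 1/cos φ = sec φ.
Along the parallel, k = sec 42.4° = 1/0.7385 = 1.354.
Map distance = 2900 × 1.354 ≈ 3930 km.

3930 km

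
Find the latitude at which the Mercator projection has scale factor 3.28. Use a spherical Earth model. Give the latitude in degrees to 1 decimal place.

72.2°

Mercator scale is k = sec φ = 1/cos φ.
1/cos φ = 3.28  ⇒  cos φ = 0.3049  ⇒  φ = arccos(0.3049) ≈ 72.2°.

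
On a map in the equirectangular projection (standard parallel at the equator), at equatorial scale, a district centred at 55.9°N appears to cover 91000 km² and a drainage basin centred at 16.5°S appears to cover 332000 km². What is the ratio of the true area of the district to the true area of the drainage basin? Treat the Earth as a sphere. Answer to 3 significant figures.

Plate carrée has h = 1 and k = sec φ, giving areal scale sec φ; true area = (apparent area) · cos φ.
True area of district: 91000 × cos(55.9°) = 91000 × 0.5606 = 51020 km².
True area of drainage basin: 332000 × cos(16.5°) = 332000 × 0.9588 = 318300 km².
Ratio = 51020 / 318300 ≈ 0.160.

0.160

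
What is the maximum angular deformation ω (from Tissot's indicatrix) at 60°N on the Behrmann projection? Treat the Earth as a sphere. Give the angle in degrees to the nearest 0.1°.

60.0°

Behrmann is a cylindrical equal-area projection with standard parallels at ±30°. For cylindrical equal-area with standard parallel φ₀, h = cos φ / cos φ₀ and k = cos φ₀ / cos φ, so h·k = 1.
At 60°: h = 0.5774, k = 1.732; principal scales a = 1.732, b = 0.5774.
sin(ω/2) = (a − b)/(a + b) = 1.155/2.309 = 0.5000, so ω = 2 arcsin(0.5000) ≈ 60.0°.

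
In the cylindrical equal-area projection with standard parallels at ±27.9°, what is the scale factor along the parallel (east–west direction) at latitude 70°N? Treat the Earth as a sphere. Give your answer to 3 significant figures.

2.58

A cylindrical equal-area projection with standard parallel φ₀ has meridian scale h = cos φ / cos φ₀ and parallel scale k = cos φ₀ / cos φ (so areas are preserved, h·k = 1).
k = cos 27.9° / cos 70° = 0.8838/0.3420 = 2.584.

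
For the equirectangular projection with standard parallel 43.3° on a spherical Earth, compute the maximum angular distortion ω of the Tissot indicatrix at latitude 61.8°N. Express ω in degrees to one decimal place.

With standard parallel φ₀ = 43.3°, the equirectangular projection gives x = Rλ cos φ₀, y = Rφ, so h = 1 and k = cos 43.3° / cos φ.
At 61.8°: h = 1.000, k = 1.540; principal scales a = 1.540, b = 1.000.
sin(ω/2) = (a − b)/(a + b) = 0.5401/2.540 = 0.2126, so ω = 2 arcsin(0.2126) ≈ 24.6°.

24.6°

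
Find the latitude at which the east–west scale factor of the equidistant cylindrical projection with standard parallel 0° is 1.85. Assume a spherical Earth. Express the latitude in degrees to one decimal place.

57.3°

Plate carrée: h = 1, k = sec φ along parallels.
sec φ = 1.85  ⇒  cos φ = 0.5405  ⇒  φ ≈ 57.3°.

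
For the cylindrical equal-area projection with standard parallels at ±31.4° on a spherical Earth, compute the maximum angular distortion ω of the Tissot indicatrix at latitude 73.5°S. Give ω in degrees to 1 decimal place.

106.4°

Cylindrical equal-area (φ₀ = 31.4°): h = cos φ / cos 31.4° along meridians, k = cos 31.4° / cos φ along parallels; h·k = 1.
At 73.5°: h = 0.3327, k = 3.005; principal scales a = 3.005, b = 0.3327.
sin(ω/2) = (a − b)/(a + b) = 2.673/3.338 = 0.8006, so ω = 2 arcsin(0.8006) ≈ 106.4°.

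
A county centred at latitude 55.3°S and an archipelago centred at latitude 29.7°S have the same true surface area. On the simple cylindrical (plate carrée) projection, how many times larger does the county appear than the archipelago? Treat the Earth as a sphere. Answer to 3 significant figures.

Plate carrée maps x = Rλ, y = Rφ. The meridian scale is h = 1 and the parallel scale is k = 1/cos φ = sec φ.
Areal scale at 55.3°: h·k = 1.000 × 1.757 = 1.757.
Areal scale at 29.7°: h·k = 1.000 × 1.151 = 1.151.
Ratio = 1.757/1.151 ≈ 1.53.

1.53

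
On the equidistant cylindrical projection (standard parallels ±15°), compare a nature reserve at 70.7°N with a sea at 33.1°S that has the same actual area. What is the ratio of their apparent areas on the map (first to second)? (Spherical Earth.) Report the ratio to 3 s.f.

In the equirectangular projection with standard parallel φ₀ = 15° (x = Rλ cos φ₀, y = Rφ), meridians are true-scale (h = 1) and the parallel scale is k = cos φ₀ / cos φ.
Areal scale at 70.7°: h·k = 1.000 × 2.922 = 2.922.
Areal scale at 33.1°: h·k = 1.000 × 1.153 = 1.153.
Ratio = 2.922/1.153 ≈ 2.53.

2.53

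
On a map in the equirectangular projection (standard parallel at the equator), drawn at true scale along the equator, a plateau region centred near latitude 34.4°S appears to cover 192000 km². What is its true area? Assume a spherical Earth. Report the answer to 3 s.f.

For the equirectangular projection with φ₀ = 0 (plate carrée), h = 1 along meridians and k = sec φ along parallels.
Areal scale = h·k = 1 × sec φ; at 34.4°, h = 1.000, k = 1.212, so h·k = 1.212.
True area = apparent / (areal scale) = 192000 / 1.212 ≈ 158000 km².

158000 km²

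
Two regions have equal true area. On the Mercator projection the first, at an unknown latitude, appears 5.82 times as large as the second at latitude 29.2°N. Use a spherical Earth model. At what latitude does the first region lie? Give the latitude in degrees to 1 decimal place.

68.8°

Mercator areal scale is sec²φ, so apparent-area ratio = sec²φ₁ / sec²φ₂ = cos²φ₂ / cos²φ₁.
cos²φ₂ / cos²φ₁ = 5.82  ⇒  cos φ₁ = cos 29.2° / √5.82 = 0.8729/2.412 = 0.3618.
φ₁ = arccos(0.3618) ≈ 68.8°.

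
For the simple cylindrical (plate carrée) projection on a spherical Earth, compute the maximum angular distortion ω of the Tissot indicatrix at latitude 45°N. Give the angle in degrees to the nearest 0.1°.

Plate carrée maps x = Rλ, y = Rφ. The meridian scale is h = 1 and the parallel scale is k = 1/cos φ = sec φ.
At 45°: h = 1.000, k = 1.414; principal scales a = 1.414, b = 1.000.
sin(ω/2) = (a − b)/(a + b) = 0.4142/2.414 = 0.1716, so ω = 2 arcsin(0.1716) ≈ 19.8°.

19.8°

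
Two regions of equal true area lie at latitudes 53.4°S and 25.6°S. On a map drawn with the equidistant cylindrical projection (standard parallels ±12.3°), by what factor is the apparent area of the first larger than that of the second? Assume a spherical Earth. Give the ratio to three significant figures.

The equidistant cylindrical projection with φ₀ = 12.3° has h = 1 (meridians true) and k = cos φ₀ / cos φ along parallels.
Areal scale at 53.4°: h·k = 1.000 × 1.639 = 1.639.
Areal scale at 25.6°: h·k = 1.000 × 1.083 = 1.083.
Ratio = 1.639/1.083 ≈ 1.51.

1.51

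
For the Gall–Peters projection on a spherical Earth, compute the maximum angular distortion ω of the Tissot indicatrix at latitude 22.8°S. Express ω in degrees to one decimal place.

Gall–Peters is a cylindrical equal-area projection with standard parallels at ±45°. For cylindrical equal-area with standard parallel φ₀, h = cos φ / cos φ₀ and k = cos φ₀ / cos φ, so h·k = 1.
At 22.8°: h = 1.304, k = 0.7670; principal scales a = 1.304, b = 0.7670.
sin(ω/2) = (a − b)/(a + b) = 0.5367/2.071 = 0.2592, so ω = 2 arcsin(0.2592) ≈ 30.0°.

30.0°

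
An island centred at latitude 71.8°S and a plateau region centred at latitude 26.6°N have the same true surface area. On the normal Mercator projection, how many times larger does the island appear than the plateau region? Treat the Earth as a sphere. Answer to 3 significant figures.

8.20

On Mercator, area is exaggerated by sec²φ = 1/cos²φ.
At 71.8°: sec²(71.8°) = 1/0.3123² = 10.25.
At 26.6°: sec²(26.6°) = 1/0.8942² = 1.251.
Ratio = 10.25/1.251 = cos²(26.6°)/cos²(71.8°) ≈ 8.20.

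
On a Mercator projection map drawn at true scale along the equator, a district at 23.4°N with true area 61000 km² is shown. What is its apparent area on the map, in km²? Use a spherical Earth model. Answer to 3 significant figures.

72400 km²

For Mercator, h = k = sec φ (a conformal cylindrical projection has a single point scale, 1/cos φ).
Areal scale = k² = sec²φ = 1/cos²(23.4°) = 1/0.9178² = 1.187.
Apparent area = 61000 × 1.187 ≈ 72400 km².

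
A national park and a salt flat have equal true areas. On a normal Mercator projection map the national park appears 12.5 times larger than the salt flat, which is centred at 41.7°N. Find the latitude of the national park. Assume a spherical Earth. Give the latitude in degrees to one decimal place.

77.8°

On Mercator, (apparent₁)/(apparent₂) = sec²φ₁ / sec²φ₂ when true areas are equal.
cos²φ₂ / cos²φ₁ = 12.5  ⇒  cos φ₁ = cos 41.7° / √12.5 = 0.7466/3.536 = 0.2112.
φ₁ = arccos(0.2112) ≈ 77.8°.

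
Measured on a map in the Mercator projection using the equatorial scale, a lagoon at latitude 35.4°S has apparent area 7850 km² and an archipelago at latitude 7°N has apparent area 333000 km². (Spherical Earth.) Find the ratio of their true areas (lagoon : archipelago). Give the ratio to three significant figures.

0.0159

Mercator's areal exaggeration is sec²φ; hence true area = (apparent area) · cos²φ.
True area of lagoon: 7850 × cos²(35.4°) = 7850 × 0.6644 = 5216 km².
True area of archipelago: 333000 × cos²(7°) = 333000 × 0.9851 = 328100 km².
Ratio = 5216 / 328100 ≈ 0.0159.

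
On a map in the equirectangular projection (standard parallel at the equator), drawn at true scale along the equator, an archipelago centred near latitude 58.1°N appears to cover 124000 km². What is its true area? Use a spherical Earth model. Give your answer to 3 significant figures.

For the equirectangular projection with φ₀ = 0 (plate carrée), h = 1 along meridians and k = sec φ along parallels.
Areal scale = h·k = 1 × sec φ; at 58.1°, h = 1.000, k = 1.892, so h·k = 1.892.
True area = apparent / (areal scale) = 124000 / 1.892 ≈ 65500 km².

65500 km²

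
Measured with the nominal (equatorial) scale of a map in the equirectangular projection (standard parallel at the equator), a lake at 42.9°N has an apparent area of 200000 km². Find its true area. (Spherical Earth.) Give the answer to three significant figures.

147000 km²

In the plate carrée (x = Rλ, y = Rφ), meridians are true-scale (h = 1) and parallels are stretched by k = sec φ.
Areal scale = h·k = 1 × sec φ; at 42.9°, h = 1.000, k = 1.365, so h·k = 1.365.
True area = apparent / (areal scale) = 200000 / 1.365 ≈ 147000 km².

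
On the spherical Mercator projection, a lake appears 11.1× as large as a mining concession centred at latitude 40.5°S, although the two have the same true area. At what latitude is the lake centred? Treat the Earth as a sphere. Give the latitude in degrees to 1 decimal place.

76.8°

Mercator areal scale is sec²φ, so apparent-area ratio = sec²φ₁ / sec²φ₂ = cos²φ₂ / cos²φ₁.
cos²φ₂ / cos²φ₁ = 11.1  ⇒  cos φ₁ = cos 40.5° / √11.1 = 0.7604/3.332 = 0.2282.
φ₁ = arccos(0.2282) ≈ 76.8°.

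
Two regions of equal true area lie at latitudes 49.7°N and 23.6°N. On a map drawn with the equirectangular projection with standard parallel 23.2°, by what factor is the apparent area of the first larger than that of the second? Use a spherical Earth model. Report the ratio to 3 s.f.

1.42

With standard parallel φ₀ = 23.2°, the equirectangular projection gives x = Rλ cos φ₀, y = Rφ, so h = 1 and k = cos 23.2° / cos φ.
Areal scale at 49.7°: h·k = 1.000 × 1.421 = 1.421.
Areal scale at 23.6°: h·k = 1.000 × 1.003 = 1.003.
Ratio = 1.421/1.003 ≈ 1.42.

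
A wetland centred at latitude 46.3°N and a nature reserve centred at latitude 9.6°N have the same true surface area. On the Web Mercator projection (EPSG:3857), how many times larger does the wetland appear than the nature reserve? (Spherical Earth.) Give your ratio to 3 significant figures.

2.04

Mercator areal scale is sec²φ.
At 46.3°: sec²(46.3°) = 1/0.6909² = 2.095.
At 9.6°: sec²(9.6°) = 1/0.9860² = 1.029.
Ratio = 2.095/1.029 = cos²(9.6°)/cos²(46.3°) ≈ 2.04.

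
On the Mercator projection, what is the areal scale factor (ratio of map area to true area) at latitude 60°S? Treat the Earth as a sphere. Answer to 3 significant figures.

4.00

Mercator is conformal, so the point scale is isotropic: h = k = sec φ = 1/cos φ.
Areal scale = k² = sec²φ = 1/cos²(60°) = 1/0.5000² = 4.000.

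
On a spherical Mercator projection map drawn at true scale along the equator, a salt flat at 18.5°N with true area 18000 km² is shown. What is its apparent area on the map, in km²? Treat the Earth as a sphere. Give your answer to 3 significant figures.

20000 km²

Mercator is conformal, so the point scale is isotropic: h = k = sec φ = 1/cos φ.
Areal scale = k² = sec²φ = 1/cos²(18.5°) = 1/0.9483² = 1.112.
Apparent area = 18000 × 1.112 ≈ 20000 km².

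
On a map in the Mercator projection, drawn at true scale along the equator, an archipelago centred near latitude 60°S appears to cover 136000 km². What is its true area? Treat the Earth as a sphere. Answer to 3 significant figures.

34000 km²

The Mercator projection is conformal; its linear scale factor is the same in every direction and equals sec φ = 1/cos φ.
Areal scale = k² = sec²φ = 1/cos²(60°) = 1/0.5000² = 4.000.
True area = apparent / (areal scale) = 136000 / 4.000 ≈ 34000 km².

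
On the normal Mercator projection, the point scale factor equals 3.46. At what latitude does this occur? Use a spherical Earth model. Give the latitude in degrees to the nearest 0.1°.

Mercator scale is k = sec φ = 1/cos φ.
1/cos φ = 3.46  ⇒  cos φ = 0.2890  ⇒  φ = arccos(0.2890) ≈ 73.2°.

73.2°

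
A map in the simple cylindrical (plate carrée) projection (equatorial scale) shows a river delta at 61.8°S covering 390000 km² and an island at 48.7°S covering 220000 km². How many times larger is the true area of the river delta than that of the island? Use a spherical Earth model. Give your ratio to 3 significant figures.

Plate carrée has h = 1 and k = sec φ, giving areal scale sec φ; true area = (apparent area) · cos φ.
True area of river delta: 390000 × cos(61.8°) = 390000 × 0.4726 = 184300 km².
True area of island: 220000 × cos(48.7°) = 220000 × 0.6600 = 145200 km².
Ratio = 184300 / 145200 ≈ 1.27.

1.27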